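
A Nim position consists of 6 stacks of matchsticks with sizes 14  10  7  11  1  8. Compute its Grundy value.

1

Bitwise XOR of the heap sizes:
  1110  (14)
  1010  (10)
  0111  (7)
  1011  (11)
  0001  (1)
  1000  (8)
  ----
  0001  (1)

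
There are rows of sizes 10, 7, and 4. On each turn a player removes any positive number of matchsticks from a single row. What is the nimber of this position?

9

Compute the nim-sum pairwise:
10 ^ 7 = 13
13 ^ 4 = 9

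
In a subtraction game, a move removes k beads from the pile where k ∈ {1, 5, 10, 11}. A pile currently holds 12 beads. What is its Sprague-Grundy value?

2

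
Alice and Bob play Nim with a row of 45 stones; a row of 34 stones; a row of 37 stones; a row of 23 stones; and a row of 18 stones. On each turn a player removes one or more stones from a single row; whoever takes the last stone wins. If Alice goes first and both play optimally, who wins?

Alice wins

Write each in binary and XOR column by column:
  101101  (45)
  100010  (34)
  100101  (37)
  010111  (23)
  010010  (18)
  ------
  101111  (47)
The nim-sum is 47 ≠ 0, so this is an N-position: the player to move can win; Alice has a winning move.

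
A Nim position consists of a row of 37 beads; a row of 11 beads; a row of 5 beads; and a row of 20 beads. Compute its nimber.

Nim-sum: 37 ⊕ 11 ⊕ 5 ⊕ 20 = 63.

63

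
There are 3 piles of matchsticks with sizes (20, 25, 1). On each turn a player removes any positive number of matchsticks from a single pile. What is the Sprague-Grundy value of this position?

Compute the nim-sum pairwise:
20 ⊕ 25 = 13
13 ⊕ 1 = 12

12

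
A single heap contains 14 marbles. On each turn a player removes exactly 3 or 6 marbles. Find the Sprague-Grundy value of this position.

Grundy values for subtraction set {3, 6}:
k:     0  1  2  3  4  5  6  7  8  9 10 11 12 13 14
g(k):  0  0  0  1  1  1  2  2  2  0  0  0  1  1  1
So g(14) = 1.

1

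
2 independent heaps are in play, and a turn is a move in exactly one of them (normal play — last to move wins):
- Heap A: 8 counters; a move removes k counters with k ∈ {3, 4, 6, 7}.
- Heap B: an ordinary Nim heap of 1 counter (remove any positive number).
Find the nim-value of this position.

3

Grundy values for heap A (subtraction set {3, 4, 6, 7}):
k:     0  1  2  3  4  5  6  7  8
g(k):  0  0  0  1  1  1  2  2  2
So g(8) = 2.
Heap B is a plain Nim heap of size 1, so its Grundy value is 1.
By the Sprague-Grundy theorem, the Grundy value of a sum of independent games is the XOR of the component values.
Combined value = 2 ⊕ 1 = 3.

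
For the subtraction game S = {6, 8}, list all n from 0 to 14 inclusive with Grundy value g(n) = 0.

Build the Grundy sequence with g(k) = mex{g(k−s) : s ∈ {6, 8}, s ≤ k}:
g(0) = mex{} = 0
g(1) = mex{} = 0
g(2) = mex{} = 0
g(3) = mex{} = 0
g(4) = mex{} = 0
g(5) = mex{} = 0
g(6) = mex{0} = 1
g(7) = mex{0} = 1
g(8) = mex{0} = 1
g(9) = mex{0} = 1
g(10) = mex{0} = 1
g(11) = mex{0} = 1
g(12) = mex{0,1} = 2
g(13) = mex{0,1} = 2
g(14) = mex{1} = 0
The P-positions (g = 0) in 0..14 are 0, 1, 2, 3, 4, 5, 14.

0, 1, 2, 3, 4, 5, 14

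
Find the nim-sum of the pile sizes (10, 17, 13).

Compute the nim-sum pairwise:
10 XOR 17 = 27
27 XOR 13 = 22

22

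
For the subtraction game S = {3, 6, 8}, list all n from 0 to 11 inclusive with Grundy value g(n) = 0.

0, 1, 2, 11

Grundy values for subtraction set {3, 6, 8}:
g(0) = mex{} = 0
g(1) = mex{} = 0
g(2) = mex{} = 0
g(3) = mex{0} = 1
g(4) = mex{0} = 1
g(5) = mex{0} = 1
g(6) = mex{0,1} = 2
g(7) = mex{0,1} = 2
g(8) = mex{0,1} = 2
g(9) = mex{0,1,2} = 3
g(10) = mex{0,1,2} = 3
g(11) = mex{1,2} = 0
The P-positions (g = 0) in 0..11 are 0, 1, 2, 11.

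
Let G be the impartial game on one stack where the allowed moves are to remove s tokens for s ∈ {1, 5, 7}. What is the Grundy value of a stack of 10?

0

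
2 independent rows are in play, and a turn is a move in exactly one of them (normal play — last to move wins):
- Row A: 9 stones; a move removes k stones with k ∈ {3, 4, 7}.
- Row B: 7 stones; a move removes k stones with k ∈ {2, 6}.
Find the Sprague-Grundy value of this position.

2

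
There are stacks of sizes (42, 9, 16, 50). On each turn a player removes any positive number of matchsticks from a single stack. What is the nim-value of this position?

Bitwise XOR of the heap sizes:
  101010  (42)
  001001  (9)
  010000  (16)
  110010  (50)
  ------
  000001  (1)

1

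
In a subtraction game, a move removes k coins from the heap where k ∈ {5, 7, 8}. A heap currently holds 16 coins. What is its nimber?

Build the Grundy sequence with g(k) = mex{g(k−s) : s ∈ {5, 7, 8}, s ≤ k}:
k:     0  1  2  3  4  5  6  7  8  9 10 11 12 13 14 15 16
g(k):  0  0  0  0  0  1  1  1  1  1  2  2  2  0  0  0  0
So g(16) = 0.

0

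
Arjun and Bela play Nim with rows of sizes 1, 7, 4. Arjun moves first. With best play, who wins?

Arjun wins

Nim-sum: 1 XOR 7 XOR 4 = 2.
The nim-sum is 2 ≠ 0, so this is an N-position: the player to move can win; Arjun has a winning move.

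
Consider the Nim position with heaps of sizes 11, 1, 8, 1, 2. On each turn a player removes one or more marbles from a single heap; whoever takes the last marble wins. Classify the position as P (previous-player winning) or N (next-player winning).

In binary:
  1011  (11)
  0001  (1)
  1000  (8)
  0001  (1)
  0010  (2)
  ----
  0001  (1)
The nim-sum is 1 ≠ 0, so this is an N-position: the player to move can win.

N-position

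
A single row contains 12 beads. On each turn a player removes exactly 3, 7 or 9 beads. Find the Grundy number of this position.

Compute g(0), g(1), … for moves {3, 7, 9}:
k:     0  1  2  3  4  5  6  7  8  9 10 11 12
g(k):  0  0  0  1  1  1  0  2  2  1  3  3  0
So g(12) = 0.

0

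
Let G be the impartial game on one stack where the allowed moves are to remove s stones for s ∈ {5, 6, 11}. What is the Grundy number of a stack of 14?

2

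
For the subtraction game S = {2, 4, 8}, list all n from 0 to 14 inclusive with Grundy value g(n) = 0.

0, 1, 6, 7, 12, 13

Compute g(0), g(1), … for moves {2, 4, 8}:
k:     0  1  2  3  4  5  6  7  8  9 10 11 12 13 14
g(k):  0  0  1  1  2  2  0  0  1  1  2  2  0  0  1
The P-positions (g = 0) in 0..14 are 0, 1, 6, 7, 12, 13.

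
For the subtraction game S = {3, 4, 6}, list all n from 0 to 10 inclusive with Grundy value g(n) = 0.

Compute g(0), g(1), … for moves {3, 4, 6}:
k:     0  1  2  3  4  5  6  7  8  9 10
g(k):  0  0  0  1  1  1  2  2  2  0  0
The P-positions (g = 0) in 0..10 are 0, 1, 2, 9, 10.

0, 1, 2, 9, 10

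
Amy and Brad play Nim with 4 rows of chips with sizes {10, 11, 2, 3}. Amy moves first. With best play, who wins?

Compute the nim-sum pairwise:
10 ^ 11 = 1
1 ^ 2 = 3
3 ^ 3 = 0
The nim-sum is 0, so this is a P-position: the player to move is in a losing position under optimal play; Amy is about to move from it and so loses — Brad wins.

Brad wins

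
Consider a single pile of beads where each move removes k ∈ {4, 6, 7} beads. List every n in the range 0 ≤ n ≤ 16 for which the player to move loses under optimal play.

0, 1, 2, 3, 11, 12, 13, 14

Grundy values for subtraction set {4, 6, 7}:
k:     0  1  2  3  4  5  6  7  8  9 10 11 12 13 14 15 16
g(k):  0  0  0  0  1  1  1  1  2  2  2  0  0  0  0  1  1
The P-positions (g = 0) in 0..16 are 0, 1, 2, 3, 11, 12, 13, 14.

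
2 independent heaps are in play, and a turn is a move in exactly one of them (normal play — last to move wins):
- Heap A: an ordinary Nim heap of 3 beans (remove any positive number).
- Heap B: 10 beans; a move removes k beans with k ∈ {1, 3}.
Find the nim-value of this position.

3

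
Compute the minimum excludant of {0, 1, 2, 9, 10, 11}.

The values 0, 1, 2 are all present; 3 is the first non-negative integer missing from the set.

3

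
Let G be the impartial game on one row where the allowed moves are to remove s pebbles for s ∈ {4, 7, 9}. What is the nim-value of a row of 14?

Build the Grundy sequence with g(k) = mex{g(k−s) : s ∈ {4, 7, 9}, s ≤ k}:
g(0) = mex{} = 0
g(1) = mex{} = 0
g(2) = mex{} = 0
g(3) = mex{} = 0
g(4) = mex{0} = 1
g(5) = mex{0} = 1
g(6) = mex{0} = 1
g(7) = mex{0} = 1
g(8) = mex{0,1} = 2
g(9) = mex{0,1} = 2
g(10) = mex{0,1} = 2
g(11) = mex{0,1} = 2
g(12) = mex{0,1,2} = 3
g(13) = mex{1,2} = 0
g(14) = mex{1,2} = 0
So g(14) = 0.

0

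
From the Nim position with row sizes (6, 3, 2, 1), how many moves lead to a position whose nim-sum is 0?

In binary:
  110  (6)
  011  (3)
  010  (2)
  001  (1)
  ---
  110  (6)
The overall nim-sum is X = 6. A row of size p has a winning move iff p XOR X < p (reduce it to p XOR X).
  6: 6 XOR 6 = 0 < 6 — winning move (to 0).
  3: 3 XOR 6 = 5 ≥ 3 — no move.
  2: 2 XOR 6 = 4 ≥ 2 — no move.
  1: 1 XOR 6 = 7 ≥ 1 — no move.
That gives 1 winning move.

1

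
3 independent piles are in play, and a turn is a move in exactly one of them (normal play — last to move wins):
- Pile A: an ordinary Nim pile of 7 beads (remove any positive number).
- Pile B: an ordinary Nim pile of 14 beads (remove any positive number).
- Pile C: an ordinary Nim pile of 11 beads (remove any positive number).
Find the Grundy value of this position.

Pile A is a plain Nim pile of size 7, so its Grundy value is 7.
Pile B is a plain Nim pile of size 14, so its Grundy value is 14.
Pile C is a plain Nim pile of size 11, so its Grundy value is 11.
By the Sprague-Grundy theorem, the Grundy value of a sum of independent games is the XOR of the component values.
Combined value = 7 ⊕ 14 ⊕ 11 = 2.

2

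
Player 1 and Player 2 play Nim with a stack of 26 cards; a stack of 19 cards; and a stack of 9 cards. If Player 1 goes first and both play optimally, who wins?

Player 2 wins

Nim-sum: 26 XOR 19 XOR 9 = 0.
The nim-sum is 0, so this is a P-position: the player to move is in a losing position under optimal play; Player 1 is about to move from it and so loses — Player 2 wins.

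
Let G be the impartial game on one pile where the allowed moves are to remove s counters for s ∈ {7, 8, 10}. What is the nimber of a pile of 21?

Grundy values for subtraction set {7, 8, 10}:
k:     0  1  2  3  4  5  6  7  8  9 10 11 12 13 14 15 16 17 18 19 20 21
g(k):  0  0  0  0  0  0  0  1  1  1  1  1  1  1  2  2  2  0  0  0  0  0
So g(21) = 0.

0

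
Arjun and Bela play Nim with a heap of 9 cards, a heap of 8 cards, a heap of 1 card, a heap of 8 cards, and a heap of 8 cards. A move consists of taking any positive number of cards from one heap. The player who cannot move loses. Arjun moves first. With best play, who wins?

Bela wins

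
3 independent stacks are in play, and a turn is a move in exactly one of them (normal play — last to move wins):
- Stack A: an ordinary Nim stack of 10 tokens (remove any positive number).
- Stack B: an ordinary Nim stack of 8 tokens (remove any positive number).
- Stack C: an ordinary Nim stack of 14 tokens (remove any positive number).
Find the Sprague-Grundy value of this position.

12

Stack A is a plain Nim stack of size 10, so its Grundy value is 10.
Stack B is a plain Nim stack of size 8, so its Grundy value is 8.
Stack C is a plain Nim stack of size 14, so its Grundy value is 14.
The value of a disjunctive sum is the nim-sum of the parts.
Combined value = 10 XOR 8 XOR 14 = 12.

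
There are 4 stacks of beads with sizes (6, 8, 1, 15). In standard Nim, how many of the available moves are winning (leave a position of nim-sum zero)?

0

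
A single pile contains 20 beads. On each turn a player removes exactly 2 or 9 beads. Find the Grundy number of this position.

Grundy values for subtraction set {2, 9}:
k:     0  1  2  3  4  5  6  7  8  9 10 11 12 13 14 15 16 17 18 19 20
g(k):  0  0  1  1  0  0  1  1  0  2  1  0  0  1  1  0  0  1  1  0  2
So g(20) = 2.

2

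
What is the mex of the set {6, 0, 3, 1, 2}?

The values 0, 1, 2, 3 are all present; 4 is the first non-negative integer missing from the set.

4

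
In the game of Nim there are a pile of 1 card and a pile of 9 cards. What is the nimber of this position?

8

Compute the nim-sum pairwise:
1 ^ 9 = 8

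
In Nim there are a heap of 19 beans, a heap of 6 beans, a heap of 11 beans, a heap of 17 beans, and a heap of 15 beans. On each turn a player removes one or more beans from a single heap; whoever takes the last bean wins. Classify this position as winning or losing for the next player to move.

Nim-sum: 19 ⊕ 6 ⊕ 11 ⊕ 17 ⊕ 15 = 0.
The nim-sum is 0, so this is a P-position: the player to move is in a losing position under optimal play.

Losing position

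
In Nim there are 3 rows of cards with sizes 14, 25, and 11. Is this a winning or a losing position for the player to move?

Winning position

Compute the nim-sum pairwise:
14 ^ 25 = 23
23 ^ 11 = 28
The nim-sum is 28 ≠ 0, so this is an N-position: the player to move can win.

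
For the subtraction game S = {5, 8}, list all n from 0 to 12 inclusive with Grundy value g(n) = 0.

0, 1, 2, 3, 4

Compute g(0), g(1), … for moves {5, 8}:
k:     0  1  2  3  4  5  6  7  8  9 10 11 12
g(k):  0  0  0  0  0  1  1  1  1  1  2  2  2
The P-positions (g = 0) in 0..12 are 0, 1, 2, 3, 4.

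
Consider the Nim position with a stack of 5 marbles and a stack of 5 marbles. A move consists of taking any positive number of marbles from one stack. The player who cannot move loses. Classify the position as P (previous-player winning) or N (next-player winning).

P-position

Nim-sum: 5 ^ 5 = 0.
The nim-sum is 0, so this is a P-position: the player to move is in a losing position under optimal play.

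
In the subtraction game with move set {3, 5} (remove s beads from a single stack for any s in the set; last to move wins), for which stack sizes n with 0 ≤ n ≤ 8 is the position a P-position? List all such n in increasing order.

0, 1, 2, 8

Grundy values for subtraction set {3, 5}:
k:     0  1  2  3  4  5  6  7  8
g(k):  0  0  0  1  1  1  2  2  0
The P-positions (g = 0) in 0..8 are 0, 1, 2, 8.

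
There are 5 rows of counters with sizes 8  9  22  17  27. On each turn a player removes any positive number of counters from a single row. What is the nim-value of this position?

Compute the nim-sum pairwise:
8 ⊕ 9 = 1
1 ⊕ 22 = 23
23 ⊕ 17 = 6
6 ⊕ 27 = 29

29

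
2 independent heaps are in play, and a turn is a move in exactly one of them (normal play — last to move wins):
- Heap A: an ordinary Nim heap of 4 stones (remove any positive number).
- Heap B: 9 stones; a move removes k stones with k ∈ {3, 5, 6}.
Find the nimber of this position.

Heap A is a plain Nim heap of size 4, so its Grundy value is 4.
Build the Grundy sequence for heap B with g(k) = mex{g(k−s) : s ∈ {3, 5, 6}, s ≤ k}:
k:     0  1  2  3  4  5  6  7  8  9
g(k):  0  0  0  1  1  1  2  2  2  0
So g(9) = 0.
The value of a disjunctive sum is the nim-sum of the parts.
Combined value = 4 ⊕ 0 = 4.

4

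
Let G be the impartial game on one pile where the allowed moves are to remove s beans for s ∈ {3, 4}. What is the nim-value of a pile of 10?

1

Compute g(0), g(1), … for moves {3, 4}:
k:     0  1  2  3  4  5  6  7  8  9 10
g(k):  0  0  0  1  1  1  2  0  0  0  1
So g(10) = 1.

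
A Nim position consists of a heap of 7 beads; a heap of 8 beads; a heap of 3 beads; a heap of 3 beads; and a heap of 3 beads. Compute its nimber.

12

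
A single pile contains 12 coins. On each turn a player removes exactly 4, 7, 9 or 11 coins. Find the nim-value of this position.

Compute g(0), g(1), … for moves {4, 7, 9, 11}:
k:     0  1  2  3  4  5  6  7  8  9 10 11 12
g(k):  0  0  0  0  1  1  1  1  2  2  2  2  3
So g(12) = 3.

3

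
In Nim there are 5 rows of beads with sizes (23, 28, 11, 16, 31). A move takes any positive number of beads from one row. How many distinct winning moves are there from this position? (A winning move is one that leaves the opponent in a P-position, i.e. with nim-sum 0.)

3

Bitwise XOR of the heap sizes:
  10111  (23)
  11100  (28)
  01011  (11)
  10000  (16)
  11111  (31)
  -----
  01111  (15)
The overall nim-sum is X = 15. A row of size p has a winning move iff p XOR X < p (reduce it to p XOR X).
  23: 23 XOR 15 = 24 ≥ 23 — no move.
  28: 28 XOR 15 = 19 < 28 — winning move (to 19).
  11: 11 XOR 15 = 4 < 11 — winning move (to 4).
  16: 16 XOR 15 = 31 ≥ 16 — no move.
  31: 31 XOR 15 = 16 < 31 — winning move (to 16).
That gives 3 winning moves.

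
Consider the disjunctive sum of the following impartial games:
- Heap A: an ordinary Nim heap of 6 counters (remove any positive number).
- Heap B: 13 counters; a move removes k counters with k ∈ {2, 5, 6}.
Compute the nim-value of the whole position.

Heap A is a plain Nim heap of size 6, so its Grundy value is 6.
For heap B, compute g(0), g(1), … with moves {2, 5, 6}:
g(0) = mex{} = 0
g(1) = mex{} = 0
g(2) = mex{0} = 1
g(3) = mex{0} = 1
g(4) = mex{1} = 0
g(5) = mex{0,1} = 2
g(6) = mex{0} = 1
g(7) = mex{0,1,2} = 3
g(8) = mex{1} = 0
g(9) = mex{0,1,3} = 2
g(10) = mex{0,2} = 1
g(11) = mex{1,2} = 0
g(12) = mex{1,3} = 0
g(13) = mex{0,3} = 1
So g(13) = 1.
The value of a disjunctive sum is the nim-sum of the parts.
Combined value = 6 ⊕ 1 = 7.

7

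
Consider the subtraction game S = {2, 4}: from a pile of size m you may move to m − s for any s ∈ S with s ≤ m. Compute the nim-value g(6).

0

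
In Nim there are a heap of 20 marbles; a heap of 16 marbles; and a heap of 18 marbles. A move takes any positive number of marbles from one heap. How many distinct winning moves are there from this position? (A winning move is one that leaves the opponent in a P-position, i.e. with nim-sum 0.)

Compute the nim-sum pairwise:
20 XOR 16 = 4
4 XOR 18 = 22
The overall nim-sum is X = 22. A heap of size p has a winning move iff p XOR X < p (reduce it to p XOR X).
  20: 20 XOR 22 = 2 < 20 — winning move (to 2).
  16: 16 XOR 22 = 6 < 16 — winning move (to 6).
  18: 18 XOR 22 = 4 < 18 — winning move (to 4).
That gives 3 winning moves.

3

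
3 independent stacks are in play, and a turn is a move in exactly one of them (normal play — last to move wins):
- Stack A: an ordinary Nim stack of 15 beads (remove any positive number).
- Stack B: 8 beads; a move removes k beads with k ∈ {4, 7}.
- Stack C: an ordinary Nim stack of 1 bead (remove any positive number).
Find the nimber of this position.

Stack A is a plain Nim stack of size 15, so its Grundy value is 15.
Build the Grundy sequence for stack B with g(k) = mex{g(k−s) : s ∈ {4, 7}, s ≤ k}:
g(0) = mex{} = 0
g(1) = mex{} = 0
g(2) = mex{} = 0
g(3) = mex{} = 0
g(4) = mex{0} = 1
g(5) = mex{0} = 1
g(6) = mex{0} = 1
g(7) = mex{0} = 1
g(8) = mex{0,1} = 2
So g(8) = 2.
Stack C is a plain Nim stack of size 1, so its Grundy value is 1.
By the Sprague-Grundy theorem, the Grundy value of a sum of independent games is the XOR of the component values.
Combined value = 15 ⊕ 2 ⊕ 1 = 12.

12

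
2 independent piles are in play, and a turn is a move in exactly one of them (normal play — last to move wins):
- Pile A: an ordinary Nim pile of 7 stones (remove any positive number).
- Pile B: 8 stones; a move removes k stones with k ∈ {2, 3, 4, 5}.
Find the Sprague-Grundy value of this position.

Pile A is a plain Nim pile of size 7, so its Grundy value is 7.
Build the Grundy sequence for pile B with g(k) = mex{g(k−s) : s ∈ {2, 3, 4, 5}, s ≤ k}:
k:     0  1  2  3  4  5  6  7  8
g(k):  0  0  1  1  2  2  3  0  0
So g(8) = 0.
By the Sprague-Grundy theorem, the Grundy value of a sum of independent games is the XOR of the component values.
Combined value = 7 ⊕ 0 = 7.

7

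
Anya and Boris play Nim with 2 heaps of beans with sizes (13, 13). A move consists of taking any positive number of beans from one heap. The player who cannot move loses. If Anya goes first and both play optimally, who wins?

Compute the nim-sum pairwise:
13 ^ 13 = 0
The nim-sum is 0, so this is a P-position: the player to move is in a losing position under optimal play; Anya is about to move from it and so loses — Boris wins.

Boris wins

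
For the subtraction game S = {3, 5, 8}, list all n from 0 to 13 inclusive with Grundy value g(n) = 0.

0, 1, 2, 11, 12, 13

Grundy values for subtraction set {3, 5, 8}:
k:     0  1  2  3  4  5  6  7  8  9 10 11 12 13
g(k):  0  0  0  1  1  1  2  2  2  3  3  0  0  0
The P-positions (g = 0) in 0..13 are 0, 1, 2, 11, 12, 13.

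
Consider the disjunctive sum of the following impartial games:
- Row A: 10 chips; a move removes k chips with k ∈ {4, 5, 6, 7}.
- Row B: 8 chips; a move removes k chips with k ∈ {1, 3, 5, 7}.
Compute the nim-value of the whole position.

2

For row A, compute g(0), g(1), … with moves {4, 5, 6, 7}:
k:     0  1  2  3  4  5  6  7  8  9 10
g(k):  0  0  0  0  1  1  1  1  2  2  2
So g(10) = 2.
Build the Grundy sequence for row B with g(k) = mex{g(k−s) : s ∈ {1, 3, 5, 7}, s ≤ k}:
g(0) = mex{} = 0
g(1) = mex{0} = 1
g(2) = mex{1} = 0
g(3) = mex{0} = 1
g(4) = mex{1} = 0
g(5) = mex{0} = 1
g(6) = mex{1} = 0
g(7) = mex{0} = 1
g(8) = mex{1} = 0
So g(8) = 0.
The value of a disjunctive sum is the nim-sum of the parts.
Combined value = 2 XOR 0 = 2.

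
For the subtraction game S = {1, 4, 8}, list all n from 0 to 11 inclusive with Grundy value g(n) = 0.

0, 2, 5, 7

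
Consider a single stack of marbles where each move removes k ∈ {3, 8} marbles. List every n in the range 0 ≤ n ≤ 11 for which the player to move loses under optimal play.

0, 1, 2, 6, 7, 11

Grundy values for subtraction set {3, 8}:
k:     0  1  2  3  4  5  6  7  8  9 10 11
g(k):  0  0  0  1  1  1  0  0  2  1  1  0
The P-positions (g = 0) in 0..11 are 0, 1, 2, 6, 7, 11.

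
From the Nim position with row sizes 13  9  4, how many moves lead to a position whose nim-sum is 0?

Compute the nim-sum pairwise:
13 ⊕ 9 = 4
4 ⊕ 4 = 0
The nim-sum is already 0, so every move leaves a nonzero nim-sum — there are no winning moves.

0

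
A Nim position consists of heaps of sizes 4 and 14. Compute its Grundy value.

10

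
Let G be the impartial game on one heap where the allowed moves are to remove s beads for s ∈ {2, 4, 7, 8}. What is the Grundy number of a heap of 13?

Compute g(0), g(1), … for moves {2, 4, 7, 8}:
g(0) = mex{} = 0
g(1) = mex{} = 0
g(2) = mex{0} = 1
g(3) = mex{0} = 1
g(4) = mex{0,1} = 2
g(5) = mex{0,1} = 2
g(6) = mex{1,2} = 0
g(7) = mex{0,1,2} = 3
g(8) = mex{0,2} = 1
g(9) = mex{0,1,2,3} = 4
g(10) = mex{0,1} = 2
g(11) = mex{1,2,3,4} = 0
g(12) = mex{1,2} = 0
g(13) = mex{0,2,4} = 1
So g(13) = 1.

1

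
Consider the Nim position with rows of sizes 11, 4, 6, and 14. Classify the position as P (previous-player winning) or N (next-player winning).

In binary:
  1011  (11)
  0100  (4)
  0110  (6)
  1110  (14)
  ----
  0111  (7)
The nim-sum is 7 ≠ 0, so this is an N-position: the player to move can win.

N-position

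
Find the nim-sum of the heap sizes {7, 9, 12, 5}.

Compute the nim-sum pairwise:
7 ⊕ 9 = 14
14 ⊕ 12 = 2
2 ⊕ 5 = 7

7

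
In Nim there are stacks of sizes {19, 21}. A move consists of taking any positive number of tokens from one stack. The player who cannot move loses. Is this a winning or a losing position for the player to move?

Nim-sum: 19 ^ 21 = 6.
The nim-sum is 6 ≠ 0, so this is an N-position: the player to move can win.

Winning position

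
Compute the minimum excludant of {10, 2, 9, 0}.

1

0 is in the set but 1 is not, so the mex is 1.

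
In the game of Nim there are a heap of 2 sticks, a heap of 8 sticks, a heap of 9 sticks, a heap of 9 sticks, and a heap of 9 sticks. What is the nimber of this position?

In binary:
  0010  (2)
  1000  (8)
  1001  (9)
  1001  (9)
  1001  (9)
  ----
  0011  (3)

3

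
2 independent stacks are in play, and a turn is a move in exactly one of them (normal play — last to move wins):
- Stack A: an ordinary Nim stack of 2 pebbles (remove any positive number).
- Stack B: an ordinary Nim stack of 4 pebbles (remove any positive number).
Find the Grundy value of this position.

6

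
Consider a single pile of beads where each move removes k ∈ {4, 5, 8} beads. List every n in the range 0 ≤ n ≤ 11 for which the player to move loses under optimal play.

Grundy values for subtraction set {4, 5, 8}:
g(0) = mex{} = 0
g(1) = mex{} = 0
g(2) = mex{} = 0
g(3) = mex{} = 0
g(4) = mex{0} = 1
g(5) = mex{0} = 1
g(6) = mex{0} = 1
g(7) = mex{0} = 1
g(8) = mex{0,1} = 2
g(9) = mex{0,1} = 2
g(10) = mex{0,1} = 2
g(11) = mex{0,1} = 2
The P-positions (g = 0) in 0..11 are 0, 1, 2, 3.

0, 1, 2, 3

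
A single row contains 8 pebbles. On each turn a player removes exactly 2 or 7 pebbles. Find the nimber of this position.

2

Grundy values for subtraction set {2, 7}:
g(0) = mex{} = 0
g(1) = mex{} = 0
g(2) = mex{0} = 1
g(3) = mex{0} = 1
g(4) = mex{1} = 0
g(5) = mex{1} = 0
g(6) = mex{0} = 1
g(7) = mex{0} = 1
g(8) = mex{0,1} = 2
So g(8) = 2.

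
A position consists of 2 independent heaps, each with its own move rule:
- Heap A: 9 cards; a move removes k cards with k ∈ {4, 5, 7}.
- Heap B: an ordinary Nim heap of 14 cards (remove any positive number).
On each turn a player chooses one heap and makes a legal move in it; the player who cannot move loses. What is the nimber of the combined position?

Grundy values for heap A (subtraction set {4, 5, 7}):
k:     0  1  2  3  4  5  6  7  8  9
g(k):  0  0  0  0  1  1  1  1  2  2
So g(9) = 2.
Heap B is a plain Nim heap of size 14, so its Grundy value is 14.
The value of a disjunctive sum is the nim-sum of the parts.
Combined value = 2 ⊕ 14 = 12.

12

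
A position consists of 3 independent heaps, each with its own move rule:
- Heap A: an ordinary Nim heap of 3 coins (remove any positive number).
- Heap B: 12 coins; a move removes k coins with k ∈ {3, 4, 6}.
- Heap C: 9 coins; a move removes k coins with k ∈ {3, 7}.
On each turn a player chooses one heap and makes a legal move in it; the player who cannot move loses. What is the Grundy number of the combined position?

3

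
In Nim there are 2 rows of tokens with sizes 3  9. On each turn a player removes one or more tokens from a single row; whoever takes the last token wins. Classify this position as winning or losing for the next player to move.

Winning position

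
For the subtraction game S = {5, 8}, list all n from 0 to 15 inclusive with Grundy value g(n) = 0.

Compute g(0), g(1), … for moves {5, 8}:
k:     0  1  2  3  4  5  6  7  8  9 10 11 12 13 14 15
g(k):  0  0  0  0  0  1  1  1  1  1  2  2  2  0  0  0
The P-positions (g = 0) in 0..15 are 0, 1, 2, 3, 4, 13, 14, 15.

0, 1, 2, 3, 4, 13, 14, 15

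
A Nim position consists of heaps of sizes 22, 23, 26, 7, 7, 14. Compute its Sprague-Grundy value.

Nim-sum: 22 ⊕ 23 ⊕ 26 ⊕ 7 ⊕ 7 ⊕ 14 = 21.

21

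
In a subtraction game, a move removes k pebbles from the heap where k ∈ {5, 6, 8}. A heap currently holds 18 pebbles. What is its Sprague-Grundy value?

1

Grundy values for subtraction set {5, 6, 8}:
k:     0  1  2  3  4  5  6  7  8  9 10 11 12 13 14 15 16 17 18
g(k):  0  0  0  0  0  1  1  1  1  1  2  2  2  0  0  0  0  0  1
So g(18) = 1.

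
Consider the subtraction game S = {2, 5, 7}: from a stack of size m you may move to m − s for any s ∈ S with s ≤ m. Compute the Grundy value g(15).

Grundy values for subtraction set {2, 5, 7}:
k:     0  1  2  3  4  5  6  7  8  9 10 11 12 13 14 15
g(k):  0  0  1  1  0  2  1  3  2  2  0  3  1  0  0  1
So g(15) = 1.

1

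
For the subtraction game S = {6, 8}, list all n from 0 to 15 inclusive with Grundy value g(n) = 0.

0, 1, 2, 3, 4, 5, 14, 15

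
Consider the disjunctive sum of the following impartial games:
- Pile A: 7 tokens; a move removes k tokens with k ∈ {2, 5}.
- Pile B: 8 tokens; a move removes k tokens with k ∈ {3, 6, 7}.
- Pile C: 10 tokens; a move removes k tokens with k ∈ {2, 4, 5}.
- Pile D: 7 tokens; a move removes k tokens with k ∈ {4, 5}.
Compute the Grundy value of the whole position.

Build the Grundy sequence for pile A with g(k) = mex{g(k−s) : s ∈ {2, 5}, s ≤ k}:
g(0) = mex{} = 0
g(1) = mex{} = 0
g(2) = mex{0} = 1
g(3) = mex{0} = 1
g(4) = mex{1} = 0
g(5) = mex{0,1} = 2
g(6) = mex{0} = 1
g(7) = mex{1,2} = 0
So g(7) = 0.
Build the Grundy sequence for pile B with g(k) = mex{g(k−s) : s ∈ {3, 6, 7}, s ≤ k}:
k:     0  1  2  3  4  5  6  7  8
g(k):  0  0  0  1  1  1  2  2  2
So g(8) = 2.
Grundy values for pile C (subtraction set {2, 4, 5}):
k:     0  1  2  3  4  5  6  7  8  9 10
g(k):  0  0  1  1  2  2  3  0  0  1  1
So g(10) = 1.
Grundy values for pile D (subtraction set {4, 5}):
k:     0  1  2  3  4  5  6  7
g(k):  0  0  0  0  1  1  1  1
So g(7) = 1.
By the Sprague-Grundy theorem, the Grundy value of a sum of independent games is the XOR of the component values.
Combined value = 0 XOR 2 XOR 1 XOR 1 = 2.

2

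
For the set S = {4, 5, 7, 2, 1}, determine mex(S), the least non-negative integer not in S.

0

0 is not in the set, so the mex is 0.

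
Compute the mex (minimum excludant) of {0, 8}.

1

0 is in the set but 1 is not, so the mex is 1.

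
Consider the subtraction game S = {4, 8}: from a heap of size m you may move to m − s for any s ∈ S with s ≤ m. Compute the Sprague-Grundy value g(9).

2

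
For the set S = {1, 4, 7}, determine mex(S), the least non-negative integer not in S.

0 is not in the set, so the mex is 0.

0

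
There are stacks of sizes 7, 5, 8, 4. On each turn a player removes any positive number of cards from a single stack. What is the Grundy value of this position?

Nim-sum: 7 ^ 5 ^ 8 ^ 4 = 14.

14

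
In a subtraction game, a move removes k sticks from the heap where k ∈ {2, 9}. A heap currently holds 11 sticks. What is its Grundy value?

Build the Grundy sequence with g(k) = mex{g(k−s) : s ∈ {2, 9}, s ≤ k}:
k:     0  1  2  3  4  5  6  7  8  9 10 11
g(k):  0  0  1  1  0  0  1  1  0  2  1  0
So g(11) = 0.

0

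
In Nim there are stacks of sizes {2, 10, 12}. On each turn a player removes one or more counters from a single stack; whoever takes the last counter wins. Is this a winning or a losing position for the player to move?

Write each in binary and XOR column by column:
  0010  (2)
  1010  (10)
  1100  (12)
  ----
  0100  (4)
The nim-sum is 4 ≠ 0, so this is an N-position: the player to move can win.

Winning position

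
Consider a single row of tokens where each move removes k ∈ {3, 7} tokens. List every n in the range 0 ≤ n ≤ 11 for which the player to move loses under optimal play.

Build the Grundy sequence with g(k) = mex{g(k−s) : s ∈ {3, 7}, s ≤ k}:
k:     0  1  2  3  4  5  6  7  8  9 10 11
g(k):  0  0  0  1  1  1  0  2  2  1  0  0
The P-positions (g = 0) in 0..11 are 0, 1, 2, 6, 10, 11.

0, 1, 2, 6, 10, 11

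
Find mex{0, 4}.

0 is in the set but 1 is not, so the mex is 1.

1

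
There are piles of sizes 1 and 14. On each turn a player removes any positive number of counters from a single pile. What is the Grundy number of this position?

Compute the nim-sum pairwise:
1 ^ 14 = 15

15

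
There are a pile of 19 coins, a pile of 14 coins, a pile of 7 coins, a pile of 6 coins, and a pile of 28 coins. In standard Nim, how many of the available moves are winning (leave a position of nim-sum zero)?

0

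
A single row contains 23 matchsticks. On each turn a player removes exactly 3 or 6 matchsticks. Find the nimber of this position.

1

Build the Grundy sequence with g(k) = mex{g(k−s) : s ∈ {3, 6}, s ≤ k}:
k:     0  1  2  3  4  5  6  7  8  9 10 11 12 13 14 15 16 17 18 19 20 21 22 23
g(k):  0  0  0  1  1  1  2  2  2  0  0  0  1  1  1  2  2  2  0  0  0  1  1  1
So g(23) = 1.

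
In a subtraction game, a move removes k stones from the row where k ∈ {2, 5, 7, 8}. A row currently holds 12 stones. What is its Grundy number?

Grundy values for subtraction set {2, 5, 7, 8}:
g(0) = mex{} = 0
g(1) = mex{} = 0
g(2) = mex{0} = 1
g(3) = mex{0} = 1
g(4) = mex{1} = 0
g(5) = mex{0,1} = 2
g(6) = mex{0} = 1
g(7) = mex{0,1,2} = 3
g(8) = mex{0,1} = 2
g(9) = mex{0,1,3} = 2
g(10) = mex{1,2} = 0
g(11) = mex{0,1,2} = 3
g(12) = mex{0,2,3} = 1
So g(12) = 1.

1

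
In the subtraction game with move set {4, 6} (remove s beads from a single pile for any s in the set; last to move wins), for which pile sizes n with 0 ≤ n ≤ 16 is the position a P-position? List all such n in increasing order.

Build the Grundy sequence with g(k) = mex{g(k−s) : s ∈ {4, 6}, s ≤ k}:
k:     0  1  2  3  4  5  6  7  8  9 10 11 12 13 14 15 16
g(k):  0  0  0  0  1  1  1  1  2  2  0  0  0  0  1  1  1
The P-positions (g = 0) in 0..16 are 0, 1, 2, 3, 10, 11, 12, 13.

0, 1, 2, 3, 10, 11, 12, 13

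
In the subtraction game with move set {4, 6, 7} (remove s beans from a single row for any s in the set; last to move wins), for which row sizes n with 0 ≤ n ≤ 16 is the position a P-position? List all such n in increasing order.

0, 1, 2, 3, 11, 12, 13, 14

Compute g(0), g(1), … for moves {4, 6, 7}:
k:     0  1  2  3  4  5  6  7  8  9 10 11 12 13 14 15 16
g(k):  0  0  0  0  1  1  1  1  2  2  2  0  0  0  0  1  1
The P-positions (g = 0) in 0..16 are 0, 1, 2, 3, 11, 12, 13, 14.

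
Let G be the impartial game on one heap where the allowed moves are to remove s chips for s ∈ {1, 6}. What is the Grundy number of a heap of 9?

0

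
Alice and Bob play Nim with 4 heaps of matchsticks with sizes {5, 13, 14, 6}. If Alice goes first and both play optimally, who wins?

Compute the nim-sum pairwise:
5 ^ 13 = 8
8 ^ 14 = 6
6 ^ 6 = 0
The nim-sum is 0, so this is a P-position: the player to move is in a losing position under optimal play; Alice is about to move from it and so loses — Bob wins.

Bob wins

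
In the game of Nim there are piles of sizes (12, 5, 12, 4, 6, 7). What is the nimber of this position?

Compute the nim-sum pairwise:
12 XOR 5 = 9
9 XOR 12 = 5
5 XOR 4 = 1
1 XOR 6 = 7
7 XOR 7 = 0

0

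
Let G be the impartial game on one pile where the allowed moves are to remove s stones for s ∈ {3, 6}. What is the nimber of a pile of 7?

2

Grundy values for subtraction set {3, 6}:
g(0) = mex{} = 0
g(1) = mex{} = 0
g(2) = mex{} = 0
g(3) = mex{0} = 1
g(4) = mex{0} = 1
g(5) = mex{0} = 1
g(6) = mex{0,1} = 2
g(7) = mex{0,1} = 2
So g(7) = 2.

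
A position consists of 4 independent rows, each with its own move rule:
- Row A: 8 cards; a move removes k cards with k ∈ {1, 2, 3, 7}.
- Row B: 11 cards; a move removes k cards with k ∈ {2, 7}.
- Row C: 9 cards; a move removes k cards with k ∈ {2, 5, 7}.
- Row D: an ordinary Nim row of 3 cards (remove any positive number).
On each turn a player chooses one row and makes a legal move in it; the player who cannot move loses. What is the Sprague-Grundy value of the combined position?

For row A, compute g(0), g(1), … with moves {1, 2, 3, 7}:
k:     0  1  2  3  4  5  6  7  8
g(k):  0  1  2  3  0  1  2  3  0
So g(8) = 0.
Grundy values for row B (subtraction set {2, 7}):
g(0) = mex{} = 0
g(1) = mex{} = 0
g(2) = mex{0} = 1
g(3) = mex{0} = 1
g(4) = mex{1} = 0
g(5) = mex{1} = 0
g(6) = mex{0} = 1
g(7) = mex{0} = 1
g(8) = mex{0,1} = 2
g(9) = mex{1} = 0
g(10) = mex{1,2} = 0
g(11) = mex{0} = 1
So g(11) = 1.
Build the Grundy sequence for row C with g(k) = mex{g(k−s) : s ∈ {2, 5, 7}, s ≤ k}:
k:     0  1  2  3  4  5  6  7  8  9
g(k):  0  0  1  1  0  2  1  3  2  2
So g(9) = 2.
Row D is a plain Nim row of size 3, so its Grundy value is 3.
The value of a disjunctive sum is the nim-sum of the parts.
Combined value = 0 ⊕ 1 ⊕ 2 ⊕ 3 = 0.

0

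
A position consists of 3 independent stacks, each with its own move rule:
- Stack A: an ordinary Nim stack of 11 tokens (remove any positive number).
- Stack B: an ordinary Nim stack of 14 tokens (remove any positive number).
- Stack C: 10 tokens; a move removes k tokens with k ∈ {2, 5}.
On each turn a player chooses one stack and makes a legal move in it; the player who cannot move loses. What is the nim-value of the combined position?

4

Stack A is a plain Nim stack of size 11, so its Grundy value is 11.
Stack B is a plain Nim stack of size 14, so its Grundy value is 14.
For stack C, compute g(0), g(1), … with moves {2, 5}:
k:     0  1  2  3  4  5  6  7  8  9 10
g(k):  0  0  1  1  0  2  1  0  0  1  1
So g(10) = 1.
The value of a disjunctive sum is the nim-sum of the parts.
Combined value = 11 XOR 14 XOR 1 = 4.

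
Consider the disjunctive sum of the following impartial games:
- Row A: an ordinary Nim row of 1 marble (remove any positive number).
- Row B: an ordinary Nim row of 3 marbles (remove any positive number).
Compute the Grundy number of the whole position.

Row A is a plain Nim row of size 1, so its Grundy value is 1.
Row B is a plain Nim row of size 3, so its Grundy value is 3.
By the Sprague-Grundy theorem, the Grundy value of a sum of independent games is the XOR of the component values.
Combined value = 1 ⊕ 3 = 2.

2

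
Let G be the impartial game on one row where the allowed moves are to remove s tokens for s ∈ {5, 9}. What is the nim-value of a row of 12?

Compute g(0), g(1), … for moves {5, 9}:
k:     0  1  2  3  4  5  6  7  8  9 10 11 12
g(k):  0  0  0  0  0  1  1  1  1  1  2  2  2
So g(12) = 2.

2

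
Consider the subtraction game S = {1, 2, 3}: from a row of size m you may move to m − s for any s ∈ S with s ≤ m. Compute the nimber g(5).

Build the Grundy sequence with g(k) = mex{g(k−s) : s ∈ {1, 2, 3}, s ≤ k}:
k:     0  1  2  3  4  5
g(k):  0  1  2  3  0  1
So g(5) = 1.

1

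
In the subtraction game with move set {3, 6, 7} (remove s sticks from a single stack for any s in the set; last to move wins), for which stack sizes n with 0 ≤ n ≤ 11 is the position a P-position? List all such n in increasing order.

Grundy values for subtraction set {3, 6, 7}:
k:     0  1  2  3  4  5  6  7  8  9 10 11
g(k):  0  0  0  1  1  1  2  2  2  3  0  0
The P-positions (g = 0) in 0..11 are 0, 1, 2, 10, 11.

0, 1, 2, 10, 11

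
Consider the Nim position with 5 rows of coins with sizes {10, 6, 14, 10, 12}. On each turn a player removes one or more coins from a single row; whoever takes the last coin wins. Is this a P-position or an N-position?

N-position

Nim-sum: 10 XOR 6 XOR 14 XOR 10 XOR 12 = 4.
The nim-sum is 4 ≠ 0, so this is an N-position: the player to move can win.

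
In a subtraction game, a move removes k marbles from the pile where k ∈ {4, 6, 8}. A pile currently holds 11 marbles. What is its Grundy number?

2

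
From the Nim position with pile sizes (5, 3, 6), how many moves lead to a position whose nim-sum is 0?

0

Compute the nim-sum pairwise:
5 XOR 3 = 6
6 XOR 6 = 0
The nim-sum is already 0, so every move leaves a nonzero nim-sum — there are no winning moves.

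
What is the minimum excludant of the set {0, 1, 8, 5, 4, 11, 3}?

2

The values 0, 1 are all present; 2 is the first non-negative integer missing from the set.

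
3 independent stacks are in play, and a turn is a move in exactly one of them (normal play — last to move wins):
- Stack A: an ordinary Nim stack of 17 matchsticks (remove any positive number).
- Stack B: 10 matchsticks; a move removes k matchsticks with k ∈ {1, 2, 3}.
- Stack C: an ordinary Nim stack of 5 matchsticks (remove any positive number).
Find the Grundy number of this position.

Stack A is a plain Nim stack of size 17, so its Grundy value is 17.
Grundy values for stack B (subtraction set {1, 2, 3}):
g(0) = mex{} = 0
g(1) = mex{0} = 1
g(2) = mex{0,1} = 2
g(3) = mex{0,1,2} = 3
g(4) = mex{1,2,3} = 0
g(5) = mex{0,2,3} = 1
g(6) = mex{0,1,3} = 2
g(7) = mex{0,1,2} = 3
g(8) = mex{1,2,3} = 0
g(9) = mex{0,2,3} = 1
g(10) = mex{0,1,3} = 2
So g(10) = 2.
Stack C is a plain Nim stack of size 5, so its Grundy value is 5.
By the Sprague-Grundy theorem, the Grundy value of a sum of independent games is the XOR of the component values.
Combined value = 17 ⊕ 2 ⊕ 5 = 22.

22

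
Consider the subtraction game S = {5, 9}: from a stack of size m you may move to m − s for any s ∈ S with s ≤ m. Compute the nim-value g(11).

Build the Grundy sequence with g(k) = mex{g(k−s) : s ∈ {5, 9}, s ≤ k}:
g(0) = mex{} = 0
g(1) = mex{} = 0
g(2) = mex{} = 0
g(3) = mex{} = 0
g(4) = mex{} = 0
g(5) = mex{0} = 1
g(6) = mex{0} = 1
g(7) = mex{0} = 1
g(8) = mex{0} = 1
g(9) = mex{0} = 1
g(10) = mex{0,1} = 2
g(11) = mex{0,1} = 2
So g(11) = 2.

2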